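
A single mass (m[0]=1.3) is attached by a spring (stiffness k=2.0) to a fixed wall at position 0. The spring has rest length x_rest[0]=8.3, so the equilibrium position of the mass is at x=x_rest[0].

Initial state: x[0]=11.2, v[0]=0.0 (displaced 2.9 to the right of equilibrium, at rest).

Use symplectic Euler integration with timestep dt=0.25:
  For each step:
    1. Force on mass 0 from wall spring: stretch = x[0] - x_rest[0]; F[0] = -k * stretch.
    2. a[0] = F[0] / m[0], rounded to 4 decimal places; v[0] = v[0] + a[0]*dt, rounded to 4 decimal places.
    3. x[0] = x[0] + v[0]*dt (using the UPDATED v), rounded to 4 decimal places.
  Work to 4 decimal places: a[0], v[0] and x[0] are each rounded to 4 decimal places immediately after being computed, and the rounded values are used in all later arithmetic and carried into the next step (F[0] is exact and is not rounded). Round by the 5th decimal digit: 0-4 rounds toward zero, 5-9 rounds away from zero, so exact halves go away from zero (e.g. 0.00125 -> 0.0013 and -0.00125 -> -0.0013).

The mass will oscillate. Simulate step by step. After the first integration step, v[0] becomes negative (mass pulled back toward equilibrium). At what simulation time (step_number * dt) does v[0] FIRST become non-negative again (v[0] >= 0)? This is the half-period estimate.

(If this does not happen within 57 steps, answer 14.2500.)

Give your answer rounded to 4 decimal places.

Answer: 2.7500

Derivation:
Step 0: x=[11.2000] v=[0.0000]
Step 1: x=[10.9212] v=[-1.1154]
Step 2: x=[10.3903] v=[-2.1236]
Step 3: x=[9.6584] v=[-2.9276]
Step 4: x=[8.7959] v=[-3.4501]
Step 5: x=[7.8857] v=[-3.6408]
Step 6: x=[7.0153] v=[-3.4815]
Step 7: x=[6.2685] v=[-2.9874]
Step 8: x=[5.7170] v=[-2.2061]
Step 9: x=[5.4138] v=[-1.2127]
Step 10: x=[5.3882] v=[-0.1026]
Step 11: x=[5.6425] v=[1.0173]
First v>=0 after going negative at step 11, time=2.7500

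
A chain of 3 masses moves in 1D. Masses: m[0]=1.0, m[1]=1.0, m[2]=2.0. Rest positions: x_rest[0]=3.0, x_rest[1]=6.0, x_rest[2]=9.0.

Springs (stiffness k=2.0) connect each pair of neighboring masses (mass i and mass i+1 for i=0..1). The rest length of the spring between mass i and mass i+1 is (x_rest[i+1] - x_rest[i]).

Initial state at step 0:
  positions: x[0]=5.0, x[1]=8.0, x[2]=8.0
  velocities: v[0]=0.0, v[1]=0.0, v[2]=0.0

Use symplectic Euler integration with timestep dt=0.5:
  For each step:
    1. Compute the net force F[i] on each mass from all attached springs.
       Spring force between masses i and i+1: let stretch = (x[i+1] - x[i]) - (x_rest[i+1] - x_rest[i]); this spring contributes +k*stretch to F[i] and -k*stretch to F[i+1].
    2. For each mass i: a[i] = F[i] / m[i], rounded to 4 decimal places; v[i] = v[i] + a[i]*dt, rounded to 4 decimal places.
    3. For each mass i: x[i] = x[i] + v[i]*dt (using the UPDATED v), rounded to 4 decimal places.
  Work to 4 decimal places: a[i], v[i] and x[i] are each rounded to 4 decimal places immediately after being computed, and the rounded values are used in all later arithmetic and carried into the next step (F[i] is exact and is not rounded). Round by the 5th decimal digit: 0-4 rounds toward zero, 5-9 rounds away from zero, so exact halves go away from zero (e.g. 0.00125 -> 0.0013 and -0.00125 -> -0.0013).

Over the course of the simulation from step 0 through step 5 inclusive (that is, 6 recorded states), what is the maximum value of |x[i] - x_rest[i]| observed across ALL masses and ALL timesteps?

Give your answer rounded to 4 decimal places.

Step 0: x=[5.0000 8.0000 8.0000] v=[0.0000 0.0000 0.0000]
Step 1: x=[5.0000 6.5000 8.7500] v=[0.0000 -3.0000 1.5000]
Step 2: x=[4.2500 5.3750 9.6875] v=[-1.5000 -2.2500 1.8750]
Step 3: x=[2.5625 5.8438 10.2969] v=[-3.3750 0.9375 1.2188]
Step 4: x=[1.0157 6.8985 10.5431] v=[-3.0937 2.1093 0.4923]
Step 5: x=[0.9103 6.8341 10.6281] v=[-0.2109 -0.1289 0.1700]
Max displacement = 2.0897

Answer: 2.0897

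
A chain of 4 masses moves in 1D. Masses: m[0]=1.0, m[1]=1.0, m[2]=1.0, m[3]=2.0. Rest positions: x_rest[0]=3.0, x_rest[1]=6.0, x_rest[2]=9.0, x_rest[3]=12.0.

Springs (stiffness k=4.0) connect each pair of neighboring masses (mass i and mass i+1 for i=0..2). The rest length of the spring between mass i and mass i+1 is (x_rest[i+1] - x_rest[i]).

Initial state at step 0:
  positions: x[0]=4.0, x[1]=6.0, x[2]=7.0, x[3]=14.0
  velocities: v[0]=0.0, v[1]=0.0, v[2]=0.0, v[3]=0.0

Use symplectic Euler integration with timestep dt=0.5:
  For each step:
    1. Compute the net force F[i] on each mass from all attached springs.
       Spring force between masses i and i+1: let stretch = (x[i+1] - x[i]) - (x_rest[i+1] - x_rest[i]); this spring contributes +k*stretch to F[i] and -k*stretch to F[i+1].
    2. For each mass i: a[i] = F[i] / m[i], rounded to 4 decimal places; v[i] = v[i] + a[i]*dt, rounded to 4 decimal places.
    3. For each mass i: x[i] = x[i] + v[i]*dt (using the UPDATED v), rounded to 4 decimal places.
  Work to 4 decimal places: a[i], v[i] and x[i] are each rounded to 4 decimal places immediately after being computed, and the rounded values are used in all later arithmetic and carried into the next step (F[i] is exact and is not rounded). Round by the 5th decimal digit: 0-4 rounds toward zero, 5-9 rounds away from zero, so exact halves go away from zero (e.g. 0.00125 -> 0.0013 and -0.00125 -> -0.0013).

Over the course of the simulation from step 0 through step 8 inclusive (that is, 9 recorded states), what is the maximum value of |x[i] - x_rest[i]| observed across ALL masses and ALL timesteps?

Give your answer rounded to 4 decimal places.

Step 0: x=[4.0000 6.0000 7.0000 14.0000] v=[0.0000 0.0000 0.0000 0.0000]
Step 1: x=[3.0000 5.0000 13.0000 12.0000] v=[-2.0000 -2.0000 12.0000 -4.0000]
Step 2: x=[1.0000 10.0000 10.0000 12.0000] v=[-4.0000 10.0000 -6.0000 0.0000]
Step 3: x=[5.0000 6.0000 9.0000 12.5000] v=[8.0000 -8.0000 -2.0000 1.0000]
Step 4: x=[7.0000 4.0000 8.5000 12.7500] v=[4.0000 -4.0000 -1.0000 0.5000]
Step 5: x=[3.0000 9.5000 7.7500 12.3750] v=[-8.0000 11.0000 -1.5000 -0.7500]
Step 6: x=[2.5000 6.7500 13.3750 11.1875] v=[-1.0000 -5.5000 11.2500 -2.3750]
Step 7: x=[3.2500 6.3750 10.1875 12.5938] v=[1.5000 -0.7500 -6.3750 2.8125]
Step 8: x=[4.1250 6.6875 5.5938 14.2969] v=[1.7500 0.6250 -9.1874 3.4062]
Max displacement = 4.3750

Answer: 4.3750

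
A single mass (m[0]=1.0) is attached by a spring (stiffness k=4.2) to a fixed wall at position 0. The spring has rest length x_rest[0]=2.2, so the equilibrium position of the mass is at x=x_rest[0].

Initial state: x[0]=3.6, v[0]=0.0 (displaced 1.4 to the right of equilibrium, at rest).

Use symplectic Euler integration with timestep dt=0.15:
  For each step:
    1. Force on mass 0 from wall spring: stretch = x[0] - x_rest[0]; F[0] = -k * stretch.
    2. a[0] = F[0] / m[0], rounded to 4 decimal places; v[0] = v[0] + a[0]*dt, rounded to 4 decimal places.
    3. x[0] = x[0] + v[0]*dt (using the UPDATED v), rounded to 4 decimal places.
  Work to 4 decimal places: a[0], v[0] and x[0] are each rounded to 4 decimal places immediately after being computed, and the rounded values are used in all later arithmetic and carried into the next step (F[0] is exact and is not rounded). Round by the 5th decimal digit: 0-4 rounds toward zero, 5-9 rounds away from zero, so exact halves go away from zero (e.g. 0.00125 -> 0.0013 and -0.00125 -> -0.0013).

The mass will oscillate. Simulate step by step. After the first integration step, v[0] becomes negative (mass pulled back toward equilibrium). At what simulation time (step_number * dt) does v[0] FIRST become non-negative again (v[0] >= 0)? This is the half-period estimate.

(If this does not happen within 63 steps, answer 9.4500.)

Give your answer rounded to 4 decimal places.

Answer: 1.6500

Derivation:
Step 0: x=[3.6000] v=[0.0000]
Step 1: x=[3.4677] v=[-0.8820]
Step 2: x=[3.2156] v=[-1.6806]
Step 3: x=[2.8675] v=[-2.3204]
Step 4: x=[2.4564] v=[-2.7409]
Step 5: x=[2.0210] v=[-2.9024]
Step 6: x=[1.6026] v=[-2.7896]
Step 7: x=[1.2406] v=[-2.4132]
Step 8: x=[0.9693] v=[-1.8088]
Step 9: x=[0.8143] v=[-1.0335]
Step 10: x=[0.7902] v=[-0.1605]
Step 11: x=[0.8994] v=[0.7277]
First v>=0 after going negative at step 11, time=1.6500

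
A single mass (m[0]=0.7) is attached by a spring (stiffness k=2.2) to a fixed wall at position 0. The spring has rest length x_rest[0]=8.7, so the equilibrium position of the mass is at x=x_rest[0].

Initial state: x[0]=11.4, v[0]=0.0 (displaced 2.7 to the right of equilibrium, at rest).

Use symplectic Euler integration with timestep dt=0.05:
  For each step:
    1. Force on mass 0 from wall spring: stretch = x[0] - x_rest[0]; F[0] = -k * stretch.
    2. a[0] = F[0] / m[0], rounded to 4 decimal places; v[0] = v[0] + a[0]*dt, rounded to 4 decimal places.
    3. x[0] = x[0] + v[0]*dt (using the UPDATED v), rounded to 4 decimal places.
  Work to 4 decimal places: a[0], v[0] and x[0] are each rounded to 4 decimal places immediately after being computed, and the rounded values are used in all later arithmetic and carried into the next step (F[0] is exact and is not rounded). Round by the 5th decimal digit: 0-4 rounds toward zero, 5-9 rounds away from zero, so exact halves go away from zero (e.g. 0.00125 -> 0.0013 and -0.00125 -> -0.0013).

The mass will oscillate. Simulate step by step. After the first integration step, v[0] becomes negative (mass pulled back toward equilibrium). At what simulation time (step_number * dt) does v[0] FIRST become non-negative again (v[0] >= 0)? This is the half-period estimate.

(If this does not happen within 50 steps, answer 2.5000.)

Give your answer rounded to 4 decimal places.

Step 0: x=[11.4000] v=[0.0000]
Step 1: x=[11.3788] v=[-0.4243]
Step 2: x=[11.3365] v=[-0.8453]
Step 3: x=[11.2735] v=[-1.2596]
Step 4: x=[11.1903] v=[-1.6640]
Step 5: x=[11.0875] v=[-2.0553]
Step 6: x=[10.9660] v=[-2.4305]
Step 7: x=[10.8267] v=[-2.7866]
Step 8: x=[10.6707] v=[-3.1208]
Step 9: x=[10.4992] v=[-3.4305]
Step 10: x=[10.3135] v=[-3.7132]
Step 11: x=[10.1152] v=[-3.9668]
Step 12: x=[9.9057] v=[-4.1892]
Step 13: x=[9.6868] v=[-4.3787]
Step 14: x=[9.4601] v=[-4.5338]
Step 15: x=[9.2274] v=[-4.6532]
Step 16: x=[8.9906] v=[-4.7361]
Step 17: x=[8.7515] v=[-4.7818]
Step 18: x=[8.5120] v=[-4.7899]
Step 19: x=[8.2740] v=[-4.7604]
Step 20: x=[8.0393] v=[-4.6935]
Step 21: x=[7.8098] v=[-4.5897]
Step 22: x=[7.5873] v=[-4.4498]
Step 23: x=[7.3736] v=[-4.2749]
Step 24: x=[7.1703] v=[-4.0665]
Step 25: x=[6.9790] v=[-3.8261]
Step 26: x=[6.8012] v=[-3.5557]
Step 27: x=[6.6383] v=[-3.2573]
Step 28: x=[6.4916] v=[-2.9333]
Step 29: x=[6.3623] v=[-2.5863]
Step 30: x=[6.2514] v=[-2.2189]
Step 31: x=[6.1597] v=[-1.8341]
Step 32: x=[6.0880] v=[-1.4349]
Step 33: x=[6.0368] v=[-1.0244]
Step 34: x=[6.0065] v=[-0.6059]
Step 35: x=[5.9974] v=[-0.1826]
Step 36: x=[6.0095] v=[0.2421]
First v>=0 after going negative at step 36, time=1.8000

Answer: 1.8000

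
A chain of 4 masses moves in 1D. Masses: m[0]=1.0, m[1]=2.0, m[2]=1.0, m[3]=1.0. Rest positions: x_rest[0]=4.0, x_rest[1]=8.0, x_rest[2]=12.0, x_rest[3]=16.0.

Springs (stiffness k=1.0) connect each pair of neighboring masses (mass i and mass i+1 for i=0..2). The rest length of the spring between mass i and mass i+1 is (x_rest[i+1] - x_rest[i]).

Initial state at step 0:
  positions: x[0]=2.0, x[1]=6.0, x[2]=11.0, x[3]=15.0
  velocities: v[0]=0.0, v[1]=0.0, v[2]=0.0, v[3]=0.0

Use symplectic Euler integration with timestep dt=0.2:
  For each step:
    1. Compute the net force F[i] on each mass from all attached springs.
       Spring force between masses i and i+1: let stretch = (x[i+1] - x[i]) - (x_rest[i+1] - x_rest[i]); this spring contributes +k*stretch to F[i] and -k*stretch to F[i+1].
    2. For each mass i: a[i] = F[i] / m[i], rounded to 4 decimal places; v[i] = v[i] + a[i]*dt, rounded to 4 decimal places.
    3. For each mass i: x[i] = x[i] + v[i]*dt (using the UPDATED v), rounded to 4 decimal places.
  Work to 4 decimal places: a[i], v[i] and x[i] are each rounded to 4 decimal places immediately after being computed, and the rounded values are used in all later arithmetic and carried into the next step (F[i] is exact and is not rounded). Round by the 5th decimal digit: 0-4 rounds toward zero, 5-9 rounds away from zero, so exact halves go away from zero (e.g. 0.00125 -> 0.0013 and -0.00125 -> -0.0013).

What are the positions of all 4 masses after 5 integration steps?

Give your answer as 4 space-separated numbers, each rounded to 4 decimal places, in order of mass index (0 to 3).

Answer: 2.0254 6.2483 10.5280 14.9500

Derivation:
Step 0: x=[2.0000 6.0000 11.0000 15.0000] v=[0.0000 0.0000 0.0000 0.0000]
Step 1: x=[2.0000 6.0200 10.9600 15.0000] v=[0.0000 0.1000 -0.2000 0.0000]
Step 2: x=[2.0008 6.0584 10.8840 14.9984] v=[0.0040 0.1920 -0.3800 -0.0080]
Step 3: x=[2.0039 6.1122 10.7796 14.9922] v=[0.0155 0.2688 -0.5222 -0.0309]
Step 4: x=[2.0113 6.1771 10.6570 14.9775] v=[0.0372 0.3247 -0.6132 -0.0734]
Step 5: x=[2.0254 6.2483 10.5280 14.9500] v=[0.0704 0.3561 -0.6451 -0.1375]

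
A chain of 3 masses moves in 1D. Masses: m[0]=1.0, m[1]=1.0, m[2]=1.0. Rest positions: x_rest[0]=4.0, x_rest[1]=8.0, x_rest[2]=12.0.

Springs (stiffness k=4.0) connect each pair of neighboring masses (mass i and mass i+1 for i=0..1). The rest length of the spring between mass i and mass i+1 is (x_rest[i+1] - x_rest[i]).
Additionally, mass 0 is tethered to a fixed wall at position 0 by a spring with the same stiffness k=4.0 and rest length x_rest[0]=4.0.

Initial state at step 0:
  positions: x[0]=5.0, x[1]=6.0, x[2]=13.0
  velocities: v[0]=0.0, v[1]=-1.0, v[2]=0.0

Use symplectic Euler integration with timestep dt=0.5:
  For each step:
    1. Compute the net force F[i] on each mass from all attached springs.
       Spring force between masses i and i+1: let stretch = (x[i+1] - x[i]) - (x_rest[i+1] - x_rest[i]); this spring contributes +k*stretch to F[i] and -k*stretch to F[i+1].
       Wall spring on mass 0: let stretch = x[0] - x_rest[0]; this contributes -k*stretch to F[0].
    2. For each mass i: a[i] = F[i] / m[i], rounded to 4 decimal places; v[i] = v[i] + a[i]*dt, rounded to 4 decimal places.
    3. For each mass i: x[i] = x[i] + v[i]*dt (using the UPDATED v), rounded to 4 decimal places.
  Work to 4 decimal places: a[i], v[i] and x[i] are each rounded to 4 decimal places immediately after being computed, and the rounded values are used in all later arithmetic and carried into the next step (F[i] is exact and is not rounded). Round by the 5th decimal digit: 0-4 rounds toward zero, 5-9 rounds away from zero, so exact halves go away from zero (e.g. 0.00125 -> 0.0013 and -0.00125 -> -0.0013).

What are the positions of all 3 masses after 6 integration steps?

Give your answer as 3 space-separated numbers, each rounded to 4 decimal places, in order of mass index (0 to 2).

Answer: 3.0000 9.5000 11.0000

Derivation:
Step 0: x=[5.0000 6.0000 13.0000] v=[0.0000 -1.0000 0.0000]
Step 1: x=[1.0000 11.5000 10.0000] v=[-8.0000 11.0000 -6.0000]
Step 2: x=[6.5000 5.0000 12.5000] v=[11.0000 -13.0000 5.0000]
Step 3: x=[4.0000 7.5000 11.5000] v=[-5.0000 5.0000 -2.0000]
Step 4: x=[1.0000 10.5000 10.5000] v=[-6.0000 6.0000 -2.0000]
Step 5: x=[6.5000 4.0000 13.5000] v=[11.0000 -13.0000 6.0000]
Step 6: x=[3.0000 9.5000 11.0000] v=[-7.0000 11.0000 -5.0000]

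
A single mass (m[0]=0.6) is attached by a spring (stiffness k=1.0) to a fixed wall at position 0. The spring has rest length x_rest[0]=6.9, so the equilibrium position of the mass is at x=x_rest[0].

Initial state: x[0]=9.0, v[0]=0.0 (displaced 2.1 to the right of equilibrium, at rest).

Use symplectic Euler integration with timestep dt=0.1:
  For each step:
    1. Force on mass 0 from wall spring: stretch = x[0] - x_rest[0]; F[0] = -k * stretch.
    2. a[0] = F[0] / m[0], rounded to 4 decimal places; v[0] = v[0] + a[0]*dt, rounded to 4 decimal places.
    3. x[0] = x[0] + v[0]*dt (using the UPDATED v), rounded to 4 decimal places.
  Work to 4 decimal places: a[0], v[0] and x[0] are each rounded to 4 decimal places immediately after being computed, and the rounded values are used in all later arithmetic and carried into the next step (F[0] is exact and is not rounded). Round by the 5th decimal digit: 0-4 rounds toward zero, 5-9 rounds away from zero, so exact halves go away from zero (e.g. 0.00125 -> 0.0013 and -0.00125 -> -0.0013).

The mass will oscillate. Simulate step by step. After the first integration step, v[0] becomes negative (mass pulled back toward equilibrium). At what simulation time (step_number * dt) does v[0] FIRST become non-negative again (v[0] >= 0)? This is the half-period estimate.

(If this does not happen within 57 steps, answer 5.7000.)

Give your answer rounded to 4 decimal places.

Answer: 2.5000

Derivation:
Step 0: x=[9.0000] v=[0.0000]
Step 1: x=[8.9650] v=[-0.3500]
Step 2: x=[8.8956] v=[-0.6942]
Step 3: x=[8.7929] v=[-1.0268]
Step 4: x=[8.6587] v=[-1.3423]
Step 5: x=[8.4952] v=[-1.6354]
Step 6: x=[8.3051] v=[-1.9013]
Step 7: x=[8.0916] v=[-2.1355]
Step 8: x=[7.8582] v=[-2.3341]
Step 9: x=[7.6088] v=[-2.4938]
Step 10: x=[7.3476] v=[-2.6119]
Step 11: x=[7.0790] v=[-2.6865]
Step 12: x=[6.8074] v=[-2.7163]
Step 13: x=[6.5373] v=[-2.7009]
Step 14: x=[6.2733] v=[-2.6405]
Step 15: x=[6.0197] v=[-2.5361]
Step 16: x=[5.7808] v=[-2.3894]
Step 17: x=[5.5605] v=[-2.2029]
Step 18: x=[5.3625] v=[-1.9797]
Step 19: x=[5.1902] v=[-1.7235]
Step 20: x=[5.0464] v=[-1.4385]
Step 21: x=[4.9334] v=[-1.1296]
Step 22: x=[4.8532] v=[-0.8018]
Step 23: x=[4.8071] v=[-0.4607]
Step 24: x=[4.7959] v=[-0.1119]
Step 25: x=[4.8198] v=[0.2388]
First v>=0 after going negative at step 25, time=2.5000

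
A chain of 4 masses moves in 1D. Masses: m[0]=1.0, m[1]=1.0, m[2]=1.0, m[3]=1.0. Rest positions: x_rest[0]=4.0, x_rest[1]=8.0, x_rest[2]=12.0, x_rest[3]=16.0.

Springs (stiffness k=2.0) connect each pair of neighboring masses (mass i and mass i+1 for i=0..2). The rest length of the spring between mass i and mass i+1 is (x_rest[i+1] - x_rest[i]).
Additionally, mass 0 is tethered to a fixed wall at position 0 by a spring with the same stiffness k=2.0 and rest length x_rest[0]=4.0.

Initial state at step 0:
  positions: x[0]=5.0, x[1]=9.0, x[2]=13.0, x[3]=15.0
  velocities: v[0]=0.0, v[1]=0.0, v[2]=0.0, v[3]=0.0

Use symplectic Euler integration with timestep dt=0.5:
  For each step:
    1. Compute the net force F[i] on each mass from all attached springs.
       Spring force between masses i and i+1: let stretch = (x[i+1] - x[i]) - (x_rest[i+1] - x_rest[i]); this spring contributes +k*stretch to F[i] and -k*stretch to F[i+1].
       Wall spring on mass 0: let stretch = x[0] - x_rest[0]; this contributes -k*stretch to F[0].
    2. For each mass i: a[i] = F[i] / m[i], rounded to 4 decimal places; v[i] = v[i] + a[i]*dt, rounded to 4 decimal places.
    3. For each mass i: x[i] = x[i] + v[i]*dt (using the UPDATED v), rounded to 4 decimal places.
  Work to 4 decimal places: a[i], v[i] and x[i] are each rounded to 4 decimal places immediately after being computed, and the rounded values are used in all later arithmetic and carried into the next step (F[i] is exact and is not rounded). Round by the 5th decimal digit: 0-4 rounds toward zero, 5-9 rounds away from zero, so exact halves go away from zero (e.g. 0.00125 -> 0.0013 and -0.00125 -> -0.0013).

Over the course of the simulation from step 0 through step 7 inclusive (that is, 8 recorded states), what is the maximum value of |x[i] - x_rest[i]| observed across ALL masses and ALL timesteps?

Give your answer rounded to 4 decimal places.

Step 0: x=[5.0000 9.0000 13.0000 15.0000] v=[0.0000 0.0000 0.0000 0.0000]
Step 1: x=[4.5000 9.0000 12.0000 16.0000] v=[-1.0000 0.0000 -2.0000 2.0000]
Step 2: x=[4.0000 8.2500 11.5000 17.0000] v=[-1.0000 -1.5000 -1.0000 2.0000]
Step 3: x=[3.6250 7.0000 12.1250 17.2500] v=[-0.7500 -2.5000 1.2500 0.5000]
Step 4: x=[3.1250 6.6250 12.7500 16.9375] v=[-1.0000 -0.7500 1.2500 -0.6250]
Step 5: x=[2.8125 7.5625 12.4063 16.5313] v=[-0.6250 1.8750 -0.6875 -0.8125]
Step 6: x=[3.4688 8.5469 11.7032 16.0626] v=[1.3125 1.9688 -1.4063 -0.9375]
Step 7: x=[4.9297 8.5704 11.6016 15.4142] v=[2.9218 0.0470 -0.2032 -1.2969]
Max displacement = 1.3750

Answer: 1.3750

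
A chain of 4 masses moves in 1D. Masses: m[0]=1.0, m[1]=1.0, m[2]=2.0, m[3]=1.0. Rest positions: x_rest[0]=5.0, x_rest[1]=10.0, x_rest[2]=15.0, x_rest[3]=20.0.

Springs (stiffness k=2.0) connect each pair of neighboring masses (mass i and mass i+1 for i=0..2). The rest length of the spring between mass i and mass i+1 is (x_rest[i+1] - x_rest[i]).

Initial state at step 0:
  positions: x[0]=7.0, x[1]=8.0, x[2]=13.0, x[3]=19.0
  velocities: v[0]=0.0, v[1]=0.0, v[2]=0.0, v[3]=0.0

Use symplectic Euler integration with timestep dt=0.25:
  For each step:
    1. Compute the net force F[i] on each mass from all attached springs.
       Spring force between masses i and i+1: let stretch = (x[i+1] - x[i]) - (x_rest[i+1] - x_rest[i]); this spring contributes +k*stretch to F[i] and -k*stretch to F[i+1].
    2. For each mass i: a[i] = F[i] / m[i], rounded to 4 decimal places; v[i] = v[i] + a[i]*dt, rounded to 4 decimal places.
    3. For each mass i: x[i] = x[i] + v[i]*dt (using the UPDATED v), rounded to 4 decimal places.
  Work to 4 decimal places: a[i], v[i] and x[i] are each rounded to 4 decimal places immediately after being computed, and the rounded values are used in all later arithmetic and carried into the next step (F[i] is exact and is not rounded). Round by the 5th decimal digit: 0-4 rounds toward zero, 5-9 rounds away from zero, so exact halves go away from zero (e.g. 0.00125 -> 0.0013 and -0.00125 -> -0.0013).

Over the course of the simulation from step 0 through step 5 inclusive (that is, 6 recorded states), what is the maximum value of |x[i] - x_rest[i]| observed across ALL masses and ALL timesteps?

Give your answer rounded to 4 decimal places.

Step 0: x=[7.0000 8.0000 13.0000 19.0000] v=[0.0000 0.0000 0.0000 0.0000]
Step 1: x=[6.5000 8.5000 13.0625 18.8750] v=[-2.0000 2.0000 0.2500 -0.5000]
Step 2: x=[5.6250 9.3203 13.2031 18.6484] v=[-3.5000 3.2813 0.5625 -0.9063]
Step 3: x=[4.5869 10.1641 13.4414 18.3662] v=[-4.1524 3.3751 0.9531 -1.1290]
Step 4: x=[3.6210 10.7204 13.7827 18.0934] v=[-3.8638 2.2252 1.3650 -1.0914]
Step 5: x=[2.9175 10.7721 14.2020 17.9067] v=[-2.8141 0.2067 1.6771 -0.7468]
Max displacement = 2.0933

Answer: 2.0933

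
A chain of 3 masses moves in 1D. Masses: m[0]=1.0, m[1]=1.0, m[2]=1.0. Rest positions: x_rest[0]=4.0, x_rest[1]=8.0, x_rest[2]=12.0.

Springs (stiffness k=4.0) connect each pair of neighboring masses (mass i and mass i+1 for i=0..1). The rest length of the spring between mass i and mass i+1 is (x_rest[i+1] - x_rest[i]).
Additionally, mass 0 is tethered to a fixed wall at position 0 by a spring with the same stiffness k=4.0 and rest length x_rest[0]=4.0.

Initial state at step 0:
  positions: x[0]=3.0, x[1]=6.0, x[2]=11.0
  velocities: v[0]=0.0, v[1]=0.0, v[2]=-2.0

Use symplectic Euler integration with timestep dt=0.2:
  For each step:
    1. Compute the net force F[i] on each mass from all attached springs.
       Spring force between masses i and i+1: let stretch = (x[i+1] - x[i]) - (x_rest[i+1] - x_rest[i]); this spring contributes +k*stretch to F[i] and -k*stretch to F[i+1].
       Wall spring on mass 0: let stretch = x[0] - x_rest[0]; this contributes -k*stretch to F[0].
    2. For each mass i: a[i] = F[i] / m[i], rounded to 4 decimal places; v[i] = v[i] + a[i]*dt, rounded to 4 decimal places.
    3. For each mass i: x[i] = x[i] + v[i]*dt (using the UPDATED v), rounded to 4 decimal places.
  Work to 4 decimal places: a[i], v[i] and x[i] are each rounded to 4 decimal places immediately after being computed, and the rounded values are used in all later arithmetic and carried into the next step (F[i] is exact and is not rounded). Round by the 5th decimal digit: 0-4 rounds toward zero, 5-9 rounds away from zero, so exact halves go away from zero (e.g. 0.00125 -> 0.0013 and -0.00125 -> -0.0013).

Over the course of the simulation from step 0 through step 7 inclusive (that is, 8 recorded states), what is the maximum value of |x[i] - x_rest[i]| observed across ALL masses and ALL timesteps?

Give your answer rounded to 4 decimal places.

Step 0: x=[3.0000 6.0000 11.0000] v=[0.0000 0.0000 -2.0000]
Step 1: x=[3.0000 6.3200 10.4400] v=[0.0000 1.6000 -2.8000]
Step 2: x=[3.0512 6.7680 9.8608] v=[0.2560 2.2400 -2.8960]
Step 3: x=[3.2089 7.1162 9.4268] v=[0.7885 1.7408 -2.1702]
Step 4: x=[3.4783 7.2089 9.2631] v=[1.3472 0.4634 -0.8187]
Step 5: x=[3.7881 7.0334 9.4107] v=[1.5490 -0.8777 0.7379]
Step 6: x=[4.0111 6.7190 9.8179] v=[1.1148 -1.5721 2.0361]
Step 7: x=[4.0255 6.4671 10.3693] v=[0.0722 -1.2593 2.7570]
Max displacement = 2.7369

Answer: 2.7369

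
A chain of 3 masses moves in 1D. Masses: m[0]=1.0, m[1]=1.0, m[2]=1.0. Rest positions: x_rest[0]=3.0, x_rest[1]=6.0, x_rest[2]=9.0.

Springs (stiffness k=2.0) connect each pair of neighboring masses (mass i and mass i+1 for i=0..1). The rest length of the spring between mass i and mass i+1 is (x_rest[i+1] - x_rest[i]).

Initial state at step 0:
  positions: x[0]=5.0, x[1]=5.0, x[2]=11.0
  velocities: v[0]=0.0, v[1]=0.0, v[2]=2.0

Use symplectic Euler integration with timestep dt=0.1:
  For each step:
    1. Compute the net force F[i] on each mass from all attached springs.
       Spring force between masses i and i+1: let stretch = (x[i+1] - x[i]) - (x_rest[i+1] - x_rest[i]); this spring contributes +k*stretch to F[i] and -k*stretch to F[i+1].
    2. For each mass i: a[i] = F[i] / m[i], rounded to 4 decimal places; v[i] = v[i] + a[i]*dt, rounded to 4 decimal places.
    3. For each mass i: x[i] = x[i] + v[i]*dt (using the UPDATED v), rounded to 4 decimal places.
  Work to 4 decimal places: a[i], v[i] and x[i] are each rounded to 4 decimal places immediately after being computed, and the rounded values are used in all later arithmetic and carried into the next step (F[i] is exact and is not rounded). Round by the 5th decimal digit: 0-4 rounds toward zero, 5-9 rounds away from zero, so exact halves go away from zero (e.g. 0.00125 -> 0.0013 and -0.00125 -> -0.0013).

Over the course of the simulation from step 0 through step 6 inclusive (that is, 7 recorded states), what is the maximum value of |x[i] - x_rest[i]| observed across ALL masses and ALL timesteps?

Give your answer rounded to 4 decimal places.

Answer: 2.2419

Derivation:
Step 0: x=[5.0000 5.0000 11.0000] v=[0.0000 0.0000 2.0000]
Step 1: x=[4.9400 5.1200 11.1400] v=[-0.6000 1.2000 1.4000]
Step 2: x=[4.8236 5.3568 11.2196] v=[-1.1640 2.3680 0.7960]
Step 3: x=[4.6579 5.7002 11.2419] v=[-1.6574 3.4339 0.2234]
Step 4: x=[4.4530 6.1336 11.2134] v=[-2.0489 4.3338 -0.2849]
Step 5: x=[4.2217 6.6350 11.1433] v=[-2.3128 5.0136 -0.7009]
Step 6: x=[3.9787 7.1783 11.0430] v=[-2.4301 5.4326 -1.0026]
Max displacement = 2.2419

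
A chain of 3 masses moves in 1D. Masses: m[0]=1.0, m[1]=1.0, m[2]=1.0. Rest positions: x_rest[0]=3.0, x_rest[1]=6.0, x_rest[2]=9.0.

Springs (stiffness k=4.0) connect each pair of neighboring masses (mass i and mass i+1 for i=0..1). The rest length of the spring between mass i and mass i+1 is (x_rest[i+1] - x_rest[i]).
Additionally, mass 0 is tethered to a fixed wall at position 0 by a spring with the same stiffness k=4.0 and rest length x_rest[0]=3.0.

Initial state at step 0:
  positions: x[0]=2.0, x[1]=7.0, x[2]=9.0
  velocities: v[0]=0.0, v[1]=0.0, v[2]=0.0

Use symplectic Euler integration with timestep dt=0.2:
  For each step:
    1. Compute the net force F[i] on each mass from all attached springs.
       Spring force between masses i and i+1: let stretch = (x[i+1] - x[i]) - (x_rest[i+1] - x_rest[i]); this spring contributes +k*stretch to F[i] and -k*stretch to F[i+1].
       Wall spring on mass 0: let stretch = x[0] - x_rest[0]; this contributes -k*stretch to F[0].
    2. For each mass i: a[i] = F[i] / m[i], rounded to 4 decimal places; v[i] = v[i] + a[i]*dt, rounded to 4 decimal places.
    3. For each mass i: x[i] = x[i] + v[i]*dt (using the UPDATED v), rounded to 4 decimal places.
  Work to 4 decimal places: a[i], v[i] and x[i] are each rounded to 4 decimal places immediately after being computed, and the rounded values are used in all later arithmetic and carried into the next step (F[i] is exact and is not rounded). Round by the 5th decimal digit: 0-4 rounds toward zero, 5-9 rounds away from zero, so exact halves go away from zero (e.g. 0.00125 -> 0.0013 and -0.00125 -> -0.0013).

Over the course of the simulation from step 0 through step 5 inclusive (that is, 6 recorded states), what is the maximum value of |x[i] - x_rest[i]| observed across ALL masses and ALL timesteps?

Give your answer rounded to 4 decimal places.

Step 0: x=[2.0000 7.0000 9.0000] v=[0.0000 0.0000 0.0000]
Step 1: x=[2.4800 6.5200 9.1600] v=[2.4000 -2.4000 0.8000]
Step 2: x=[3.2096 5.8160 9.3776] v=[3.6480 -3.5200 1.0880]
Step 3: x=[3.8427 5.2648 9.5053] v=[3.1654 -2.7558 0.6387]
Step 4: x=[4.0885 5.1646 9.4346] v=[1.2289 -0.5011 -0.3537]
Step 5: x=[3.8523 5.5754 9.1607] v=[-1.1810 2.0540 -1.3697]
Max displacement = 1.0885

Answer: 1.0885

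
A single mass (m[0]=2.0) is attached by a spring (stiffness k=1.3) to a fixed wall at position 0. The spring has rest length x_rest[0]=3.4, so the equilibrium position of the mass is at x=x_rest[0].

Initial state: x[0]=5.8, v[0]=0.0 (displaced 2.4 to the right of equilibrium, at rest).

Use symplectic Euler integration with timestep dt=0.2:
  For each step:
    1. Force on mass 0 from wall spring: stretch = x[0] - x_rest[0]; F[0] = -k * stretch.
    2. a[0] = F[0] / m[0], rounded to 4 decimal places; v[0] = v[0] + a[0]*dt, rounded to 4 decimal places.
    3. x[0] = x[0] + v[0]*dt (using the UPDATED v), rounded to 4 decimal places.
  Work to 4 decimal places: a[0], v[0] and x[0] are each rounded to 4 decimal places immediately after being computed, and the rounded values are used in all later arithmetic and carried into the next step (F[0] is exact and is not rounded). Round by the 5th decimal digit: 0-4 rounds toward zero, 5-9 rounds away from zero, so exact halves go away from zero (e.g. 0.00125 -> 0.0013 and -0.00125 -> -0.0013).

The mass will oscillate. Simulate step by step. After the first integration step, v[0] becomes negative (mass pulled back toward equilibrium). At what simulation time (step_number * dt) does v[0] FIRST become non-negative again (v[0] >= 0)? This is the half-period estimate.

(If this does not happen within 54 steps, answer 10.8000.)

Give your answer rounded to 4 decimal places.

Answer: 4.0000

Derivation:
Step 0: x=[5.8000] v=[0.0000]
Step 1: x=[5.7376] v=[-0.3120]
Step 2: x=[5.6144] v=[-0.6159]
Step 3: x=[5.4336] v=[-0.9038]
Step 4: x=[5.2000] v=[-1.1682]
Step 5: x=[4.9196] v=[-1.4022]
Step 6: x=[4.5997] v=[-1.5997]
Step 7: x=[4.2486] v=[-1.7557]
Step 8: x=[3.8754] v=[-1.8660]
Step 9: x=[3.4898] v=[-1.9278]
Step 10: x=[3.1019] v=[-1.9395]
Step 11: x=[2.7218] v=[-1.9007]
Step 12: x=[2.3593] v=[-1.8125]
Step 13: x=[2.0239] v=[-1.6772]
Step 14: x=[1.7242] v=[-1.4983]
Step 15: x=[1.4681] v=[-1.2804]
Step 16: x=[1.2622] v=[-1.0293]
Step 17: x=[1.1119] v=[-0.7514]
Step 18: x=[1.0211] v=[-0.4539]
Step 19: x=[0.9922] v=[-0.1446]
Step 20: x=[1.0259] v=[0.1684]
First v>=0 after going negative at step 20, time=4.0000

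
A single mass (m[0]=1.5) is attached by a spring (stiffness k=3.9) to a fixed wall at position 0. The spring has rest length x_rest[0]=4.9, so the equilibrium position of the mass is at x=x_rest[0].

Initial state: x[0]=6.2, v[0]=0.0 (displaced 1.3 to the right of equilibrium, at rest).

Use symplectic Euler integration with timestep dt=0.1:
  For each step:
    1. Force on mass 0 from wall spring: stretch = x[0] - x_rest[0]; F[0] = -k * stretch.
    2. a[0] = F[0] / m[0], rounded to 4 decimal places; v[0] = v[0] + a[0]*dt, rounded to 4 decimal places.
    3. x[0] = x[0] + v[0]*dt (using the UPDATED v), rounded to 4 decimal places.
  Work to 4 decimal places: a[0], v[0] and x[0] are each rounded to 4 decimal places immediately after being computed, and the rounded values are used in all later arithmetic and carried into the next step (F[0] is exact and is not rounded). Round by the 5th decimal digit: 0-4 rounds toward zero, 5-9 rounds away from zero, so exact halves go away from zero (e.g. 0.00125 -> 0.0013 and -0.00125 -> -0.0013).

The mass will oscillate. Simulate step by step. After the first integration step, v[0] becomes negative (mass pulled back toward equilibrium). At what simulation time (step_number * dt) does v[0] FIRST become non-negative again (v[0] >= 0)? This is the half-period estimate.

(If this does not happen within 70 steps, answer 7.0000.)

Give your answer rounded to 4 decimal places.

Answer: 2.0000

Derivation:
Step 0: x=[6.2000] v=[0.0000]
Step 1: x=[6.1662] v=[-0.3380]
Step 2: x=[6.0995] v=[-0.6672]
Step 3: x=[6.0016] v=[-0.9791]
Step 4: x=[5.8751] v=[-1.2655]
Step 5: x=[5.7232] v=[-1.5190]
Step 6: x=[5.5499] v=[-1.7330]
Step 7: x=[5.3597] v=[-1.9020]
Step 8: x=[5.1576] v=[-2.0215]
Step 9: x=[4.9488] v=[-2.0885]
Step 10: x=[4.7387] v=[-2.1012]
Step 11: x=[4.5328] v=[-2.0593]
Step 12: x=[4.3364] v=[-1.9638]
Step 13: x=[4.1547] v=[-1.8173]
Step 14: x=[3.9924] v=[-1.6235]
Step 15: x=[3.8537] v=[-1.3875]
Step 16: x=[3.7422] v=[-1.1155]
Step 17: x=[3.6608] v=[-0.8145]
Step 18: x=[3.6116] v=[-0.4923]
Step 19: x=[3.5959] v=[-0.1573]
Step 20: x=[3.6141] v=[0.1818]
First v>=0 after going negative at step 20, time=2.0000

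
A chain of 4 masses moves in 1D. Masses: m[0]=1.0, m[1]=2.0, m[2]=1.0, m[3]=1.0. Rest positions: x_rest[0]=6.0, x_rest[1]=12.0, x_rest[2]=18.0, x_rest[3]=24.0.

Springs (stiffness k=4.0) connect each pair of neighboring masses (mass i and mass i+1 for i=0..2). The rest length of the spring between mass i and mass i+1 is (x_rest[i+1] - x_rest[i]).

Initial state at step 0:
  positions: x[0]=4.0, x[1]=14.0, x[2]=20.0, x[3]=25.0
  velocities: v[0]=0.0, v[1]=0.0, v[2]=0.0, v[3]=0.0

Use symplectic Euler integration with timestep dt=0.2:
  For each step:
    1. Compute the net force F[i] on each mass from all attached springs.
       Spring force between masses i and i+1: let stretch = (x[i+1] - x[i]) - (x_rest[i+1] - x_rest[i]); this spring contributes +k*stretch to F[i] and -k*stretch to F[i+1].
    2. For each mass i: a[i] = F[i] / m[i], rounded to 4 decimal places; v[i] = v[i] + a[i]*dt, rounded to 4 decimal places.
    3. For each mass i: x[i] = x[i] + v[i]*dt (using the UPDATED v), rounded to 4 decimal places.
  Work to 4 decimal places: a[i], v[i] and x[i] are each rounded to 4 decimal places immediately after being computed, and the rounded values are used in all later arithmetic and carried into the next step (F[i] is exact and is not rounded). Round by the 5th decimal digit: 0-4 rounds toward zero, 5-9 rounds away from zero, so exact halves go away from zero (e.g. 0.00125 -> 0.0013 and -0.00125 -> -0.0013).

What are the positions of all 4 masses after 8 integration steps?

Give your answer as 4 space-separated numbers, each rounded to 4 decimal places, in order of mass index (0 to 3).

Step 0: x=[4.0000 14.0000 20.0000 25.0000] v=[0.0000 0.0000 0.0000 0.0000]
Step 1: x=[4.6400 13.6800 19.8400 25.1600] v=[3.2000 -1.6000 -0.8000 0.8000]
Step 2: x=[5.7664 13.1296 19.5456 25.4288] v=[5.6320 -2.7520 -1.4720 1.3440]
Step 3: x=[7.1109 12.5034 19.1660 25.7163] v=[6.7226 -3.1309 -1.8982 1.4374]
Step 4: x=[8.3582 11.9788 18.7684 25.9157] v=[6.2366 -2.6229 -1.9880 0.9972]
Step 5: x=[9.2248 11.7077 18.4280 25.9316] v=[4.3331 -1.3553 -1.7018 0.0794]
Step 6: x=[9.5287 11.7756 18.2130 25.7069] v=[1.5194 0.3397 -1.0752 -1.1235]
Step 7: x=[9.2321 12.1788 18.1670 25.2432] v=[-1.4831 2.0159 -0.2300 -2.3186]
Step 8: x=[8.4470 12.8253 18.2951 24.6073] v=[-3.9257 3.2325 0.6404 -3.1796]

Answer: 8.4470 12.8253 18.2951 24.6073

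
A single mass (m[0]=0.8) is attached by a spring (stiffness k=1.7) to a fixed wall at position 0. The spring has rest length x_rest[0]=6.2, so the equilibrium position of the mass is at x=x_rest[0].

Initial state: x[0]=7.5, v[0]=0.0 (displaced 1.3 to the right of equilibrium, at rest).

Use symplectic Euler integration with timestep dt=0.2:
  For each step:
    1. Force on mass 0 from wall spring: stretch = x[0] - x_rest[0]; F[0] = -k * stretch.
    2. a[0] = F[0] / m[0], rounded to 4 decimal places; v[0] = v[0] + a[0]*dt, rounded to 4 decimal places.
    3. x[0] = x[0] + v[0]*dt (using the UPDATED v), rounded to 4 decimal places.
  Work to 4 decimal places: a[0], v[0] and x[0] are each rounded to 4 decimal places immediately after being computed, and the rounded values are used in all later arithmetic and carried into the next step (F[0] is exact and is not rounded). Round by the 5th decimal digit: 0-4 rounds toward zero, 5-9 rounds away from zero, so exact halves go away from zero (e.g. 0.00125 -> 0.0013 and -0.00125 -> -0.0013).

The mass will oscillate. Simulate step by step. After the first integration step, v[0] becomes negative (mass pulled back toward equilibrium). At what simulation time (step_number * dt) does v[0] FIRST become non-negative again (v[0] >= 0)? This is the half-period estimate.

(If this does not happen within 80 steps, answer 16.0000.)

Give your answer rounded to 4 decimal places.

Answer: 2.2000

Derivation:
Step 0: x=[7.5000] v=[0.0000]
Step 1: x=[7.3895] v=[-0.5525]
Step 2: x=[7.1779] v=[-1.0580]
Step 3: x=[6.8832] v=[-1.4736]
Step 4: x=[6.5304] v=[-1.7640]
Step 5: x=[6.1495] v=[-1.9044]
Step 6: x=[5.7729] v=[-1.8829]
Step 7: x=[5.4326] v=[-1.7014]
Step 8: x=[5.1575] v=[-1.3753]
Step 9: x=[4.9711] v=[-0.9322]
Step 10: x=[4.8891] v=[-0.4099]
Step 11: x=[4.9185] v=[0.1472]
First v>=0 after going negative at step 11, time=2.2000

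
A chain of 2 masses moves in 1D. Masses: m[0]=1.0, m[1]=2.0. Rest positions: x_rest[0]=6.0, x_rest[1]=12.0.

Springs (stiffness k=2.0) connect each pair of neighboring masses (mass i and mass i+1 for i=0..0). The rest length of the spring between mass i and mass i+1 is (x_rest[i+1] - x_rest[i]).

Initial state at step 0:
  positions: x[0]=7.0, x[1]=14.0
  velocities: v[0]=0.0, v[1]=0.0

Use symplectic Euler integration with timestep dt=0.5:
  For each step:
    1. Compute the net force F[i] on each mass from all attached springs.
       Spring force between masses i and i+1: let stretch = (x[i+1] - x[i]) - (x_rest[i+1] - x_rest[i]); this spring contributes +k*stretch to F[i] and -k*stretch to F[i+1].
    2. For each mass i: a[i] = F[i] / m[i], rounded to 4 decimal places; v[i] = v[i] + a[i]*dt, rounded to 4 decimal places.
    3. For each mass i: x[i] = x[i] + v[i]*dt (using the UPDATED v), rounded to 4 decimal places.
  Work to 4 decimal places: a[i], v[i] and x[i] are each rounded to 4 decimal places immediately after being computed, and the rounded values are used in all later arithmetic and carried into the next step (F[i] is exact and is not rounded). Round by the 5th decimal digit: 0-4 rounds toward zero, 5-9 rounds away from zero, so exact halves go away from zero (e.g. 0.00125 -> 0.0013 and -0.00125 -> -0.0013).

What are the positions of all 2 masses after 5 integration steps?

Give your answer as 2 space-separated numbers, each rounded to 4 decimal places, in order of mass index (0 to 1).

Step 0: x=[7.0000 14.0000] v=[0.0000 0.0000]
Step 1: x=[7.5000 13.7500] v=[1.0000 -0.5000]
Step 2: x=[8.1250 13.4375] v=[1.2500 -0.6250]
Step 3: x=[8.4063 13.2969] v=[0.5625 -0.2813]
Step 4: x=[8.1329 13.4336] v=[-0.5469 0.2734]
Step 5: x=[7.5098 13.7452] v=[-1.2462 0.6231]

Answer: 7.5098 13.7452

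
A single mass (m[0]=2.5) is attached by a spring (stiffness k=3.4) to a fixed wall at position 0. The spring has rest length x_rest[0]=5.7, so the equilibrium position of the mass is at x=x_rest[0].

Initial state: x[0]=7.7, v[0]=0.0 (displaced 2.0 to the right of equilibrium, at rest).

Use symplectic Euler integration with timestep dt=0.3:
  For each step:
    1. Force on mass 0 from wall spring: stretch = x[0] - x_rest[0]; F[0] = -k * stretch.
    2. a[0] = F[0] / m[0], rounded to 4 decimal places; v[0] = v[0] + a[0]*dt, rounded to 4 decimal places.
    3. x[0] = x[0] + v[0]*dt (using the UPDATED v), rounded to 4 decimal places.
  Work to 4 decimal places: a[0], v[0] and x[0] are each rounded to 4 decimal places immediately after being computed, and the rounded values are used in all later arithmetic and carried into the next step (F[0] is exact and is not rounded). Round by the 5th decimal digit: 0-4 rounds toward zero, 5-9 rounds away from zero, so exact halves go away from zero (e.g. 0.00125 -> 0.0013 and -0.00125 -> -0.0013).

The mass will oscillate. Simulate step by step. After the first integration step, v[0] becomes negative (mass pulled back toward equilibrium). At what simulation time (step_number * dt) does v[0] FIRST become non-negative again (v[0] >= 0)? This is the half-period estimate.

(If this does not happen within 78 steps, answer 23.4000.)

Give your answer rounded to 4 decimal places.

Step 0: x=[7.7000] v=[0.0000]
Step 1: x=[7.4552] v=[-0.8160]
Step 2: x=[6.9956] v=[-1.5321]
Step 3: x=[6.3774] v=[-2.0607]
Step 4: x=[5.6763] v=[-2.3371]
Step 5: x=[4.9781] v=[-2.3274]
Step 6: x=[4.3682] v=[-2.0329]
Step 7: x=[3.9214] v=[-1.4895]
Step 8: x=[3.6923] v=[-0.7638]
Step 9: x=[3.7089] v=[0.0554]
First v>=0 after going negative at step 9, time=2.7000

Answer: 2.7000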